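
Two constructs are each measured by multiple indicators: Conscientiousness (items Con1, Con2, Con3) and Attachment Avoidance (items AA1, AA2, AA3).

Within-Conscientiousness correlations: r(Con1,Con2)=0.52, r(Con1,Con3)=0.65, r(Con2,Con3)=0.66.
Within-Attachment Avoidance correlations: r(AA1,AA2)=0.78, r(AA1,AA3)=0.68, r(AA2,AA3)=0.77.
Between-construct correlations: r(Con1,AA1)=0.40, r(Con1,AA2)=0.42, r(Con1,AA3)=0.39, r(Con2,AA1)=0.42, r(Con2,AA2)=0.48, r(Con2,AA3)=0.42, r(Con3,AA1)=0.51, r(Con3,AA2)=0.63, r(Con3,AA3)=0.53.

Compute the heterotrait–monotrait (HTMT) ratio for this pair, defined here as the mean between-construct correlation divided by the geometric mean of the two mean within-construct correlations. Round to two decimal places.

0.69

Mean between = 4.20/9 = 0.4667.
Mean within-Con = 1.83/3 = 0.6100; mean within-AA = 2.23/3 = 0.7433.
Geometric mean = √(0.6100 × 0.7433) = 0.6734.
HTMT = 0.4667 / 0.6734 = 0.69.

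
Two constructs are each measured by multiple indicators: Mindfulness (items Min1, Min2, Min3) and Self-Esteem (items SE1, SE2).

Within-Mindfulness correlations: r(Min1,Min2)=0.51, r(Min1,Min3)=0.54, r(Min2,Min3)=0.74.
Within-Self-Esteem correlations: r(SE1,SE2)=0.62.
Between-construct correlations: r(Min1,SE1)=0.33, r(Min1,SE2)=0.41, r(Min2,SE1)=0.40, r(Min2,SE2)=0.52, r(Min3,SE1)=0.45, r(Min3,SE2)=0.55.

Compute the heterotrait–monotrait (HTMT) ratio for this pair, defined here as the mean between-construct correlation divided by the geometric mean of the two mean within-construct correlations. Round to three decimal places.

0.729

Mean between = 2.66/6 = 0.4433.
Mean within-Min = 1.79/3 = 0.5967; mean within-SE = 0.62/1 = 0.6200.
Geometric mean = √(0.5967 × 0.6200) = 0.6082.
HTMT = 0.4433 / 0.6082 = 0.729.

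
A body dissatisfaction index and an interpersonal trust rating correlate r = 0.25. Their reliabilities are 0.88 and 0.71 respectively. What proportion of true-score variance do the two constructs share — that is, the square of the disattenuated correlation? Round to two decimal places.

0.10

Disattenuated r = 0.25 / √(0.88 × 0.71) = 0.25 / 0.7904 = 0.3163.
Shared true-score variance = 0.3163² = 0.1000 ≈ 0.10.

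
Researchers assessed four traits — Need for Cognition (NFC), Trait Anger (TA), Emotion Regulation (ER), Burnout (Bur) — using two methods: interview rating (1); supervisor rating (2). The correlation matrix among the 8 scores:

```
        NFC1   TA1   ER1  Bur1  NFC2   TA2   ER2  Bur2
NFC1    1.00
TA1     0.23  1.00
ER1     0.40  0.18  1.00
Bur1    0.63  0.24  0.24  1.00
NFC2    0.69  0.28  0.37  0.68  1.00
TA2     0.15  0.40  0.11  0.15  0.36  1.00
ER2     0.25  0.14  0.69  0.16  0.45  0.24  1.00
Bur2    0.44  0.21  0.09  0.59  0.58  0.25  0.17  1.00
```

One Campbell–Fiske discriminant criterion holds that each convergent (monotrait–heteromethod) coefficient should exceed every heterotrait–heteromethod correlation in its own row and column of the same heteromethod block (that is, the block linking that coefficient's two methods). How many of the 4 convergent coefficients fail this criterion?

Convergent coefficients and their comparison sets:
NFC (methods 1·2): 0.69 vs {0.15, 0.28, 0.25, 0.37, 0.44, 0.68} → pass.
TA (methods 1·2): 0.40 vs {0.28, 0.15, 0.14, 0.11, 0.21, 0.15} → pass.
ER (methods 1·2): 0.69 vs {0.37, 0.25, 0.11, 0.14, 0.09, 0.16} → pass.
Bur (methods 1·2): 0.59 vs {0.68, 0.44, 0.15, 0.21, 0.16, 0.09} → fail.
1 of 4 fail.

1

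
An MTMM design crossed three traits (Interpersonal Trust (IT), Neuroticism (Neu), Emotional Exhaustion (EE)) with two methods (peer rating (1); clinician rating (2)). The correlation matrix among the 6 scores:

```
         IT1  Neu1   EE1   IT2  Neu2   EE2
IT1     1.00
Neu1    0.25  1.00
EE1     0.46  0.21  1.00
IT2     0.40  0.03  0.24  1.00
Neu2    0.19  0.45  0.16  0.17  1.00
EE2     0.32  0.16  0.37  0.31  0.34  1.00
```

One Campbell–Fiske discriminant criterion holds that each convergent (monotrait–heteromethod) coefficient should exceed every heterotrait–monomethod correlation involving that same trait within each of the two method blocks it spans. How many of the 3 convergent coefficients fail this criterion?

Checking each validity diagonal entry against its comparison values:
IT (methods 1·2): 0.40 vs {0.25, 0.17, 0.46, 0.31} → fail.
Neu (methods 1·2): 0.45 vs {0.25, 0.17, 0.21, 0.34} → pass.
EE (methods 1·2): 0.37 vs {0.46, 0.31, 0.21, 0.34} → fail.
2 of 3 fail.

2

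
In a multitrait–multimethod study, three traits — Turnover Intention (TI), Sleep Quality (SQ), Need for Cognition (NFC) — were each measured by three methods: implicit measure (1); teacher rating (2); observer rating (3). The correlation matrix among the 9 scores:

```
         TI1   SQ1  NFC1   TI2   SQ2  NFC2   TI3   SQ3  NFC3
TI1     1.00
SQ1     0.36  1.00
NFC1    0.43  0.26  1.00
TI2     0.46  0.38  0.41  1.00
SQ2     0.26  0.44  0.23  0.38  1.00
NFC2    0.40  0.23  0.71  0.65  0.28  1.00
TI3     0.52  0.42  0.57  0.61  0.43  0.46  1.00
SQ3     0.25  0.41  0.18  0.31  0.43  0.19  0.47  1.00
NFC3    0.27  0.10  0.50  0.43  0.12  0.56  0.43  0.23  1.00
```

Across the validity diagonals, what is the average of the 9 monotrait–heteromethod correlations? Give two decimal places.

Convergent values: 0.46, 0.52, 0.61, 0.44, 0.41, 0.43, 0.71, 0.50, 0.56; mean = 4.64/9 = 0.52.

0.52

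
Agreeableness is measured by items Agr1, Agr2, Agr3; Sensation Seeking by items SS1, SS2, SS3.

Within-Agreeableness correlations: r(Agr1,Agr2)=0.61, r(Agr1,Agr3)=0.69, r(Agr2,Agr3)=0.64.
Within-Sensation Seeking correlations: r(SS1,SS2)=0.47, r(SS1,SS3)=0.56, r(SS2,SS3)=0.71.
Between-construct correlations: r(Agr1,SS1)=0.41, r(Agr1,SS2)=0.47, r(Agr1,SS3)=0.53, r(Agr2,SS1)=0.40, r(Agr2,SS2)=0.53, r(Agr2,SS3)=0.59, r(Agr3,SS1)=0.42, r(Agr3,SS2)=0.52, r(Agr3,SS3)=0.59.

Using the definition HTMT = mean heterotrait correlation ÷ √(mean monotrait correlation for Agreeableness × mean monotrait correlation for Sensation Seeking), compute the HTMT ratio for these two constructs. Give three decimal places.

0.809

Mean between = 4.46/9 = 0.4956.
Mean within-Agr = 1.94/3 = 0.6467; mean within-SS = 1.74/3 = 0.5800.
Geometric mean = √(0.6467 × 0.5800) = 0.6124.
HTMT = 0.4956 / 0.6124 = 0.809.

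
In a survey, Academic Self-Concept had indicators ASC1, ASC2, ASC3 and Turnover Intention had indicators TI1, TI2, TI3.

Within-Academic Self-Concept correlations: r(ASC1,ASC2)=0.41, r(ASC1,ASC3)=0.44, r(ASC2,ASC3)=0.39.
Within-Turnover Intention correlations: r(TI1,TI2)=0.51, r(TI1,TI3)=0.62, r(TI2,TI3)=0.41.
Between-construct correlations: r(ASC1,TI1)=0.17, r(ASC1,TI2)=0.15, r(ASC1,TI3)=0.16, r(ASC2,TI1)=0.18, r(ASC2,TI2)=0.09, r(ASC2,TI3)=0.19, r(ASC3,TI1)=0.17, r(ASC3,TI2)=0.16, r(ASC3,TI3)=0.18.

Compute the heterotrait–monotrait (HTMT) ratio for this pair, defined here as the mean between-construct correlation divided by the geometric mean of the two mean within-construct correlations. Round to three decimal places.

0.350

Mean between = 1.45/9 = 0.1611.
Mean within-ASC = 1.24/3 = 0.4133; mean within-TI = 1.54/3 = 0.5133.
Geometric mean = √(0.4133 × 0.5133) = 0.4606.
HTMT = 0.1611 / 0.4606 = 0.350.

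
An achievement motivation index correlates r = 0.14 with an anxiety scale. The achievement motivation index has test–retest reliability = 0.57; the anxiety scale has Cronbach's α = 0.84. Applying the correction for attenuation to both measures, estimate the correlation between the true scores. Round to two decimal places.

0.20

r_true = r_obs / √(r_xx · r_yy) = 0.14 / √(0.57 × 0.84) = 0.14 / √0.4788 = 0.14 / 0.6920 ≈ 0.20.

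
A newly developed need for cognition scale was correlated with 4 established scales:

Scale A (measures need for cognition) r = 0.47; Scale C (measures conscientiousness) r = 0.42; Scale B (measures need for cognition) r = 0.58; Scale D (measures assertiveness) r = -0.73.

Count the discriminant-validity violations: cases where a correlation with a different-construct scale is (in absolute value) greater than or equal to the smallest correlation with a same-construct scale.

Convergent (same construct = need for cognition): Scale A, Scale B.
Smallest convergent = 0.47. Discriminant |r|: 0.42, 0.73; count ≥ 0.47 → 1.

1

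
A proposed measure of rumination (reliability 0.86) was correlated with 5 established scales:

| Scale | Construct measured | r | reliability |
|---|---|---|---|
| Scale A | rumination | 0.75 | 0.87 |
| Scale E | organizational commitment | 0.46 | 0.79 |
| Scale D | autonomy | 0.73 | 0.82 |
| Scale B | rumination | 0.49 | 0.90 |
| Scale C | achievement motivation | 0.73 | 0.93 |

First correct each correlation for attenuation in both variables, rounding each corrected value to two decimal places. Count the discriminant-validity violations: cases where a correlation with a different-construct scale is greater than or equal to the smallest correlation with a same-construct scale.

Disattenuated r (r / √(r_scale · r_new)):
  Scale A (conv): 0.75 / √(0.87·0.86) = 0.87
  Scale E (disc): 0.46 / √(0.79·0.86) = 0.56
  Scale D (disc): 0.73 / √(0.82·0.86) = 0.87
  Scale B (conv): 0.49 / √(0.90·0.86) = 0.56
  Scale C (disc): 0.73 / √(0.93·0.86) = 0.82
Smallest convergent = 0.56. Discriminant values: 0.56, 0.87, 0.82; count ≥ 0.56 → 3.

3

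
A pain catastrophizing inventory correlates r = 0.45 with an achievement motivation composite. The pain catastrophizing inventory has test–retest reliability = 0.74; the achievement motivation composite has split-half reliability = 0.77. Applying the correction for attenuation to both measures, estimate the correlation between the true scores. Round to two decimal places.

r_true = r_obs / √(r_xx · r_yy) = 0.45 / √(0.74 × 0.77) = 0.45 / √0.5698 = 0.45 / 0.7549 ≈ 0.60.

0.60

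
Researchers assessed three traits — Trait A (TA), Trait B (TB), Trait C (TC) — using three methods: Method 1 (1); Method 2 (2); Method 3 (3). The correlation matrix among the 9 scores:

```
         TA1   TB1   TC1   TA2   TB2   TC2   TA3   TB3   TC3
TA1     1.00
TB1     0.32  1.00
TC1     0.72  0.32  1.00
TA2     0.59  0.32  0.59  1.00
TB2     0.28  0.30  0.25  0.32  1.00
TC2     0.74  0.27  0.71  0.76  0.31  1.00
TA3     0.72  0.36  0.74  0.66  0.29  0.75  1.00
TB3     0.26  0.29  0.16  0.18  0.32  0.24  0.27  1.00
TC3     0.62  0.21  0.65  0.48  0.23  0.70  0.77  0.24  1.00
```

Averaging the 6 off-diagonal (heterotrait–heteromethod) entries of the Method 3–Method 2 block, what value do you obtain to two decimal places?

HTHM values (method 3 × method 2): 0.29, 0.75, 0.18, 0.24, 0.48, 0.23; mean = 2.17/6 = 0.36.

0.36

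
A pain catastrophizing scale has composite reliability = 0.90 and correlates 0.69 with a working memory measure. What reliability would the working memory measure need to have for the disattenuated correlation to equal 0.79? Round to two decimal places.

0.85

r_true = r_obs / √(r_xx · r_yy) ⇒ 0.79 = 0.69 / √(0.90 · r_yy).
√(0.90 · r_yy) = 0.69 / 0.79 = 0.8734; 0.90 · r_yy = 0.7628; r_yy = 0.7628 / 0.90 ≈ 0.85.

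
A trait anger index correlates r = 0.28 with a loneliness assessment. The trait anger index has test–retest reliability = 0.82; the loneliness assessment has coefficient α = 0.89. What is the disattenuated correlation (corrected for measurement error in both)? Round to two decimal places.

0.33

r_true = r_obs / √(r_xx · r_yy) = 0.28 / √(0.82 × 0.89) = 0.28 / √0.7298 = 0.28 / 0.8543 ≈ 0.33.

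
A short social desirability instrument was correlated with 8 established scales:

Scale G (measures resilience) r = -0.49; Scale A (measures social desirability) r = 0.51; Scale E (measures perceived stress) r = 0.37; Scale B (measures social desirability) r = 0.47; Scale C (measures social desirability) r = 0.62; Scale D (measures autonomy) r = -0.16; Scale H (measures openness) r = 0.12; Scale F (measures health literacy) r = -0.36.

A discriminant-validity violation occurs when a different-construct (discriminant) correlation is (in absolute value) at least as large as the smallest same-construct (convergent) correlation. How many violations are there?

1

Convergent (same construct = social desirability): Scale A, Scale B, Scale C.
Smallest convergent = 0.47. Discriminant |r|: 0.49, 0.37, 0.16, 0.12, 0.36; count ≥ 0.47 → 1.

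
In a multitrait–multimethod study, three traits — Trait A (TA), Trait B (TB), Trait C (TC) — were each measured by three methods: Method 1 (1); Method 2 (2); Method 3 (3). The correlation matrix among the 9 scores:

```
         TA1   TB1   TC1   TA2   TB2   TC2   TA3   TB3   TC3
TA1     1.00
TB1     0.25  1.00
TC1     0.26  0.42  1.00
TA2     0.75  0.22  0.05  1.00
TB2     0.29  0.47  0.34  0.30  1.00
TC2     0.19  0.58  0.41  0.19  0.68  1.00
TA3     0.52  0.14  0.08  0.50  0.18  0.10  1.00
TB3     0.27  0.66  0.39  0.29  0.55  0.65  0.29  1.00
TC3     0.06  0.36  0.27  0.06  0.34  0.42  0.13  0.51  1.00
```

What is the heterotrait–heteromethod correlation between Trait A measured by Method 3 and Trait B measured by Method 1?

0.14

Different traits and methods: r(TA3, TB1) = 0.14.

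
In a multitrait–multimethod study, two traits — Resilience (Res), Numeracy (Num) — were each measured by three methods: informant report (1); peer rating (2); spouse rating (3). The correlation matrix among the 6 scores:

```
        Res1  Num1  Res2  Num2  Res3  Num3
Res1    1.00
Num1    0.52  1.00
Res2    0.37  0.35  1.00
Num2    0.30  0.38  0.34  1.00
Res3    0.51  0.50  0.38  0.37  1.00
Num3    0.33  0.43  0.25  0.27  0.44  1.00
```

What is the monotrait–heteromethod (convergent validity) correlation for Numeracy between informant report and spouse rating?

Same trait (Num), different methods: r(Num1, Num3) = 0.43.

0.43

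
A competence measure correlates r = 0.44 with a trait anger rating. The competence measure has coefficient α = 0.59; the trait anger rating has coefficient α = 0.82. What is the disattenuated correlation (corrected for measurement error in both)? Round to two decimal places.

0.63

r_true = r_obs / √(r_xx · r_yy) = 0.44 / √(0.59 × 0.82) = 0.44 / √0.4838 = 0.44 / 0.6956 ≈ 0.63.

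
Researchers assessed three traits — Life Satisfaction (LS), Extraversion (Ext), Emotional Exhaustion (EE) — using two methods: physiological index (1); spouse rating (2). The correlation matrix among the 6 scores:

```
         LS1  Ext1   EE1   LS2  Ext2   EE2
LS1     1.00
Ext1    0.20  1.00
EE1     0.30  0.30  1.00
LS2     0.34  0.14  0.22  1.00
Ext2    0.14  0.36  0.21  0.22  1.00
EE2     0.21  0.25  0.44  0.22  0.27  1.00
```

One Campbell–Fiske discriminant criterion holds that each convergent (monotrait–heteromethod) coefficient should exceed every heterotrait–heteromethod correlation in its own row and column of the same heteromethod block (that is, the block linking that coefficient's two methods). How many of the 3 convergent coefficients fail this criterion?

Convergent coefficients and their comparison sets:
LS (methods 1·2): 0.34 vs {0.14, 0.14, 0.21, 0.22} → pass.
Ext (methods 1·2): 0.36 vs {0.14, 0.14, 0.25, 0.21} → pass.
EE (methods 1·2): 0.44 vs {0.22, 0.21, 0.21, 0.25} → pass.
0 of 3 fail.

0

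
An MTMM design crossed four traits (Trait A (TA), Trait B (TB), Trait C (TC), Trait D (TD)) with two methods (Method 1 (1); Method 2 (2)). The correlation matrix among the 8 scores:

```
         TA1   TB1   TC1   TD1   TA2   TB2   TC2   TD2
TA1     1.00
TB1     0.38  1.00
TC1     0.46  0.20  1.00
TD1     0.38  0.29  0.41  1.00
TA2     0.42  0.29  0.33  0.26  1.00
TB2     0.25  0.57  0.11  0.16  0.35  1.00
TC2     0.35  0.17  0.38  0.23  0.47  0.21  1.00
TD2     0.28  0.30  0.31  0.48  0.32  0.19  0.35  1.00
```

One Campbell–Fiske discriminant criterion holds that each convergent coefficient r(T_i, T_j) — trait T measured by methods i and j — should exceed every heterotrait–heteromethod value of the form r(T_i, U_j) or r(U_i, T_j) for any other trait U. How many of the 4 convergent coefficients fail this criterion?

Checking each validity diagonal entry against its comparison values:
TA (methods 1·2): 0.42 vs {0.25, 0.29, 0.35, 0.33, 0.28, 0.26} → pass.
TB (methods 1·2): 0.57 vs {0.29, 0.25, 0.17, 0.11, 0.30, 0.16} → pass.
TC (methods 1·2): 0.38 vs {0.33, 0.35, 0.11, 0.17, 0.31, 0.23} → pass.
TD (methods 1·2): 0.48 vs {0.26, 0.28, 0.16, 0.30, 0.23, 0.31} → pass.
0 of 4 fail.

0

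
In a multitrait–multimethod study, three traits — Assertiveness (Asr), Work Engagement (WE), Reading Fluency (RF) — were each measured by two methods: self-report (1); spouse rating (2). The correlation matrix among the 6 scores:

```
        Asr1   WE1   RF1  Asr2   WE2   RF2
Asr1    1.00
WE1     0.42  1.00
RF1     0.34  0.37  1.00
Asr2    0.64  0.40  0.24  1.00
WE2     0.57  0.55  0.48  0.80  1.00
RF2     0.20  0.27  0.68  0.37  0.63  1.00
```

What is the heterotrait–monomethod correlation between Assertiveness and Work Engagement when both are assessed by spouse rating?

Different traits, same method: r(Asr2, WE2) = 0.80.

0.80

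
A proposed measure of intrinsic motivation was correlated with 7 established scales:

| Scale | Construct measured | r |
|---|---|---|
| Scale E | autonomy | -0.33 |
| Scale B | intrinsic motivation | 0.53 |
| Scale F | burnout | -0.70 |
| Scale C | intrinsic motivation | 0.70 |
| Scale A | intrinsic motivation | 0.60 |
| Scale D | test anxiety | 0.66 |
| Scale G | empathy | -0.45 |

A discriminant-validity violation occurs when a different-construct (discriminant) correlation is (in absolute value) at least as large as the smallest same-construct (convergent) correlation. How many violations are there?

Convergent (same construct = intrinsic motivation): Scale B, Scale C, Scale A.
Smallest convergent = 0.53. Discriminant |r|: 0.33, 0.70, 0.66, 0.45; count ≥ 0.53 → 2.

2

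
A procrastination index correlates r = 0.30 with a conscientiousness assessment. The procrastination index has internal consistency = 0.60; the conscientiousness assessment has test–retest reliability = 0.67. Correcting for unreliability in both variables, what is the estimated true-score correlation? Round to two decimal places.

0.47

r_true = r_obs / √(r_xx · r_yy) = 0.30 / √(0.60 × 0.67) = 0.30 / √0.4020 = 0.30 / 0.6340 ≈ 0.47.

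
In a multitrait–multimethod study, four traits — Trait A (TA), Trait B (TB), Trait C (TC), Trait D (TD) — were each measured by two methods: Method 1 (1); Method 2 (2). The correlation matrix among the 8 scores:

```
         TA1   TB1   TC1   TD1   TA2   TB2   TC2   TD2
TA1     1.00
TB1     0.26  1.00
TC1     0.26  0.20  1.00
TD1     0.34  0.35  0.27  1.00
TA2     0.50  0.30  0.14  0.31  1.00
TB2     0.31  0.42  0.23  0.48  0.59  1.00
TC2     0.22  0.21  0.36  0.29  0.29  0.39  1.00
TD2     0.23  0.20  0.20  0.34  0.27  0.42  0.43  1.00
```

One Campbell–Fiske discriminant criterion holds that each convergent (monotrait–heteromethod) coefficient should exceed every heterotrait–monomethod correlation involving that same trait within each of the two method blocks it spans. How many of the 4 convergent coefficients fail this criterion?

4

Each convergent coefficient versus the relevant comparison correlations:
TA (methods 1·2): 0.50 vs {0.26, 0.59, 0.26, 0.29, 0.34, 0.27} → fail.
TB (methods 1·2): 0.42 vs {0.26, 0.59, 0.20, 0.39, 0.35, 0.42} → fail.
TC (methods 1·2): 0.36 vs {0.26, 0.29, 0.20, 0.39, 0.27, 0.43} → fail.
TD (methods 1·2): 0.34 vs {0.34, 0.27, 0.35, 0.42, 0.27, 0.43} → fail.
4 of 4 fail.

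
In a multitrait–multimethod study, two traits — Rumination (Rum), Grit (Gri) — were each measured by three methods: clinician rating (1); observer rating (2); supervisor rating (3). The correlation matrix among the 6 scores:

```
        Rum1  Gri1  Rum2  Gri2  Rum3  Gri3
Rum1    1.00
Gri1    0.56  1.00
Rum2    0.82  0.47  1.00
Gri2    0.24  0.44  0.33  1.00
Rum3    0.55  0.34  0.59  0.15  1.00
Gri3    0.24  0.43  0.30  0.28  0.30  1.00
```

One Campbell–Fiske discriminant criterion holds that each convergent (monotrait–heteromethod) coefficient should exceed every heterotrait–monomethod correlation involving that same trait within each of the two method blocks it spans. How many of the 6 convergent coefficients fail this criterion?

4

Checking each validity diagonal entry against its comparison values:
Rum (methods 1·2): 0.82 vs {0.56, 0.33} → pass.
Rum (methods 1·3): 0.55 vs {0.56, 0.30} → fail.
Rum (methods 2·3): 0.59 vs {0.33, 0.30} → pass.
Gri (methods 1·2): 0.44 vs {0.56, 0.33} → fail.
Gri (methods 1·3): 0.43 vs {0.56, 0.30} → fail.
Gri (methods 2·3): 0.28 vs {0.33, 0.30} → fail.
4 of 6 fail.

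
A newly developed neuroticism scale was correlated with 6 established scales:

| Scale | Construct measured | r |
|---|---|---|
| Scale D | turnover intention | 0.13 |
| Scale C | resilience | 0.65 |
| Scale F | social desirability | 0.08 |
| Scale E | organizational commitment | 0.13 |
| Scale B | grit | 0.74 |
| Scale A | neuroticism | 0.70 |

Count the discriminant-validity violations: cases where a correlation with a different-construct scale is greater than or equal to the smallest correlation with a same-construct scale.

1

Convergent (same construct = neuroticism): Scale A.
Smallest convergent = 0.70. Discriminant values: 0.13, 0.65, 0.08, 0.13, 0.74; count ≥ 0.70 → 1.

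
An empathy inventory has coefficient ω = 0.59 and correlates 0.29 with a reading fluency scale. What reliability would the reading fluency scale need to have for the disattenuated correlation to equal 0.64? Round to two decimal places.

0.35

r_true = r_obs / √(r_xx · r_yy) ⇒ 0.64 = 0.29 / √(0.59 · r_yy).
√(0.59 · r_yy) = 0.29 / 0.64 = 0.4531; 0.59 · r_yy = 0.2053; r_yy = 0.2053 / 0.59 ≈ 0.35.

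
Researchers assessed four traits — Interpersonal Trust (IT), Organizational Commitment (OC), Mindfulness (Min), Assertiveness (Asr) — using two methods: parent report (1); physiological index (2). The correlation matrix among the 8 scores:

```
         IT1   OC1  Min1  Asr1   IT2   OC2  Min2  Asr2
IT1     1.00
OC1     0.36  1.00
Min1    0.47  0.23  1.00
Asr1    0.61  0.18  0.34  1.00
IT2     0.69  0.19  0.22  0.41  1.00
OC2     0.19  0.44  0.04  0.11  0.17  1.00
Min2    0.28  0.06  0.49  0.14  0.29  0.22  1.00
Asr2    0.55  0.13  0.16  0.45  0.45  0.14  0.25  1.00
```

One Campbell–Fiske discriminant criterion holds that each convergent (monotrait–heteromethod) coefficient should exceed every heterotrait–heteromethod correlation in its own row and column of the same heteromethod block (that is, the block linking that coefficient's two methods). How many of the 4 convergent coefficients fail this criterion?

Each convergent coefficient versus the relevant comparison correlations:
IT (methods 1·2): 0.69 vs {0.19, 0.19, 0.28, 0.22, 0.55, 0.41} → pass.
OC (methods 1·2): 0.44 vs {0.19, 0.19, 0.06, 0.04, 0.13, 0.11} → pass.
Min (methods 1·2): 0.49 vs {0.22, 0.28, 0.04, 0.06, 0.16, 0.14} → pass.
Asr (methods 1·2): 0.45 vs {0.41, 0.55, 0.11, 0.13, 0.14, 0.16} → fail.
1 of 4 fail.

1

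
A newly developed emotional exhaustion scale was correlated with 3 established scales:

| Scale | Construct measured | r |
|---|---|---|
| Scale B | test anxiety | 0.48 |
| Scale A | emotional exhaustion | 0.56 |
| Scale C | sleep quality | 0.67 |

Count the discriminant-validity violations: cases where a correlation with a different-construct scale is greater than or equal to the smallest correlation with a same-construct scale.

1

Convergent (same construct = emotional exhaustion): Scale A.
Smallest convergent = 0.56. Discriminant values: 0.48, 0.67; count ≥ 0.56 → 1.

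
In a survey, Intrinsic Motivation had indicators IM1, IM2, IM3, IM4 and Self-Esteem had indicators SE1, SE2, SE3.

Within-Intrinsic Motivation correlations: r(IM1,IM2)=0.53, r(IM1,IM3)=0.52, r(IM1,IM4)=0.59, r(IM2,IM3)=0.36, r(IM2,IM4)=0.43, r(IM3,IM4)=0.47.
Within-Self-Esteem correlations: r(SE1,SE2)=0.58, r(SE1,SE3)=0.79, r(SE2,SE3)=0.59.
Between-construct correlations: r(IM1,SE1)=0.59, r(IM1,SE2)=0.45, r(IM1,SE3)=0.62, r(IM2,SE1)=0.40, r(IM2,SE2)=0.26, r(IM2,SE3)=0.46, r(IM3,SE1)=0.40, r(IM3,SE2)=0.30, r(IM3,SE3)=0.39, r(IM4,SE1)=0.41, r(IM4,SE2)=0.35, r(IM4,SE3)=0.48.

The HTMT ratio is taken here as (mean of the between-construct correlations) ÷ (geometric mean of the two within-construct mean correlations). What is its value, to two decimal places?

Mean between = 5.11/12 = 0.4258.
Mean within-IM = 2.90/6 = 0.4833; mean within-SE = 1.96/3 = 0.6533.
Geometric mean = √(0.4833 × 0.6533) = 0.5619.
HTMT = 0.4258 / 0.5619 = 0.76.

0.76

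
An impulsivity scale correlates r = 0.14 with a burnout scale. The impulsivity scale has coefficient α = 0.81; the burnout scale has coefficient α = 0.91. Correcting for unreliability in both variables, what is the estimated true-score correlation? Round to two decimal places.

0.16

r_true = r_obs / √(r_xx · r_yy) = 0.14 / √(0.81 × 0.91) = 0.14 / √0.7371 = 0.14 / 0.8585 ≈ 0.16.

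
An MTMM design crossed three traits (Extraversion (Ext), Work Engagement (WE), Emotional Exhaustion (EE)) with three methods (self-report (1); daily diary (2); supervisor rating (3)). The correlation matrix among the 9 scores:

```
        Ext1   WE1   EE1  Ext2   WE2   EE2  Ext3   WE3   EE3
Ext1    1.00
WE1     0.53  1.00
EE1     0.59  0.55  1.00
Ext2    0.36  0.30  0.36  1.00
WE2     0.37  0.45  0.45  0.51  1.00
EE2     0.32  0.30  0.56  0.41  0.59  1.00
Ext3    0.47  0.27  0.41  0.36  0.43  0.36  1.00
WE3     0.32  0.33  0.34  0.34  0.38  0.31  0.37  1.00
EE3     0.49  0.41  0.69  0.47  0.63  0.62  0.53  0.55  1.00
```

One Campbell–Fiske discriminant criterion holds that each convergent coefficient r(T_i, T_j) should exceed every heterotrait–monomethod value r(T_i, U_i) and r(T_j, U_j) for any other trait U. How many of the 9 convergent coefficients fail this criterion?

7

Convergent coefficients and their comparison sets:
Ext (methods 1·2): 0.36 vs {0.53, 0.51, 0.59, 0.41} → fail.
Ext (methods 1·3): 0.47 vs {0.53, 0.37, 0.59, 0.53} → fail.
Ext (methods 2·3): 0.36 vs {0.51, 0.37, 0.41, 0.53} → fail.
WE (methods 1·2): 0.45 vs {0.53, 0.51, 0.55, 0.59} → fail.
WE (methods 1·3): 0.33 vs {0.53, 0.37, 0.55, 0.55} → fail.
WE (methods 2·3): 0.38 vs {0.51, 0.37, 0.59, 0.55} → fail.
EE (methods 1·2): 0.56 vs {0.59, 0.41, 0.55, 0.59} → fail.
EE (methods 1·3): 0.69 vs {0.59, 0.53, 0.55, 0.55} → pass.
EE (methods 2·3): 0.62 vs {0.41, 0.53, 0.59, 0.55} → pass.
7 of 9 fail.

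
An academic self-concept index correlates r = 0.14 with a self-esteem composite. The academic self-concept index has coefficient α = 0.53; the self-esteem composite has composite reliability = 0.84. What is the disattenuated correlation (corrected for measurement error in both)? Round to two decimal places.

r_true = r_obs / √(r_xx · r_yy) = 0.14 / √(0.53 × 0.84) = 0.14 / √0.4452 = 0.14 / 0.6672 ≈ 0.21.

0.21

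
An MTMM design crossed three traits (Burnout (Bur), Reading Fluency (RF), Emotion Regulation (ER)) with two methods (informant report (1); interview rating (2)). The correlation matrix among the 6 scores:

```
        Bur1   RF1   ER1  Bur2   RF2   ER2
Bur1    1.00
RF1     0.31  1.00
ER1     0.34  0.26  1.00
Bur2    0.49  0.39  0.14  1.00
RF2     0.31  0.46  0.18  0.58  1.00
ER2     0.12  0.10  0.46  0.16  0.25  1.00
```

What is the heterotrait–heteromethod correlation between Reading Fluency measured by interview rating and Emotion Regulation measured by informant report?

0.18

Different traits and methods: r(RF2, ER1) = 0.18.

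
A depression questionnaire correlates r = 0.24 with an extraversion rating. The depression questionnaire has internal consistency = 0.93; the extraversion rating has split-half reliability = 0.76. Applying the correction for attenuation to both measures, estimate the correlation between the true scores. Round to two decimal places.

r_true = r_obs / √(r_xx · r_yy) = 0.24 / √(0.93 × 0.76) = 0.24 / √0.7068 = 0.24 / 0.8407 ≈ 0.29.

0.29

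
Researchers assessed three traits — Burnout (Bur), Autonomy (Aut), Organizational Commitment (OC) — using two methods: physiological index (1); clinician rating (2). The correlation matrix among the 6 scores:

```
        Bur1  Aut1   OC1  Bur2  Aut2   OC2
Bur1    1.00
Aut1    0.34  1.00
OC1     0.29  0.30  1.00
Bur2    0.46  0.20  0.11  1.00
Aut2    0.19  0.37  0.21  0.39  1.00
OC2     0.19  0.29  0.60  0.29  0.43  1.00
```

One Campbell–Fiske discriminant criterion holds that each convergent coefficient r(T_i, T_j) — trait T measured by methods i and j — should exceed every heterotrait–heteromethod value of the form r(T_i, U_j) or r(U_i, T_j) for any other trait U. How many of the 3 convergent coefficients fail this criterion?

Checking each validity diagonal entry against its comparison values:
Bur (methods 1·2): 0.46 vs {0.19, 0.20, 0.19, 0.11} → pass.
Aut (methods 1·2): 0.37 vs {0.20, 0.19, 0.29, 0.21} → pass.
OC (methods 1·2): 0.60 vs {0.11, 0.19, 0.21, 0.29} → pass.
0 of 3 fail.

0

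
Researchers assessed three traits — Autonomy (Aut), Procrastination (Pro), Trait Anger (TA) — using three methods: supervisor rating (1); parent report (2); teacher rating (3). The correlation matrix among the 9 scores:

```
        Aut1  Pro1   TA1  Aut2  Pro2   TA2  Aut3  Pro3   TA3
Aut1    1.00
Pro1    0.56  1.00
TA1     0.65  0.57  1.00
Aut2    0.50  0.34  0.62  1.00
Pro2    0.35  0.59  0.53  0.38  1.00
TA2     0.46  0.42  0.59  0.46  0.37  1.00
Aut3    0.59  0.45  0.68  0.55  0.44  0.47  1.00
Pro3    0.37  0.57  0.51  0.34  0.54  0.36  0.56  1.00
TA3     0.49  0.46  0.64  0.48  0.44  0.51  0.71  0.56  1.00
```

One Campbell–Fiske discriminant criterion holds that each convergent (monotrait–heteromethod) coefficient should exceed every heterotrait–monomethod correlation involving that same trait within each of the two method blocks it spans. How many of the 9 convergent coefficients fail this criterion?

8

Checking each validity diagonal entry against its comparison values:
Aut (methods 1·2): 0.50 vs {0.56, 0.38, 0.65, 0.46} → fail.
Aut (methods 1·3): 0.59 vs {0.56, 0.56, 0.65, 0.71} → fail.
Aut (methods 2·3): 0.55 vs {0.38, 0.56, 0.46, 0.71} → fail.
Pro (methods 1·2): 0.59 vs {0.56, 0.38, 0.57, 0.37} → pass.
Pro (methods 1·3): 0.57 vs {0.56, 0.56, 0.57, 0.56} → fail.
Pro (methods 2·3): 0.54 vs {0.38, 0.56, 0.37, 0.56} → fail.
TA (methods 1·2): 0.59 vs {0.65, 0.46, 0.57, 0.37} → fail.
TA (methods 1·3): 0.64 vs {0.65, 0.71, 0.57, 0.56} → fail.
TA (methods 2·3): 0.51 vs {0.46, 0.71, 0.37, 0.56} → fail.
8 of 9 fail.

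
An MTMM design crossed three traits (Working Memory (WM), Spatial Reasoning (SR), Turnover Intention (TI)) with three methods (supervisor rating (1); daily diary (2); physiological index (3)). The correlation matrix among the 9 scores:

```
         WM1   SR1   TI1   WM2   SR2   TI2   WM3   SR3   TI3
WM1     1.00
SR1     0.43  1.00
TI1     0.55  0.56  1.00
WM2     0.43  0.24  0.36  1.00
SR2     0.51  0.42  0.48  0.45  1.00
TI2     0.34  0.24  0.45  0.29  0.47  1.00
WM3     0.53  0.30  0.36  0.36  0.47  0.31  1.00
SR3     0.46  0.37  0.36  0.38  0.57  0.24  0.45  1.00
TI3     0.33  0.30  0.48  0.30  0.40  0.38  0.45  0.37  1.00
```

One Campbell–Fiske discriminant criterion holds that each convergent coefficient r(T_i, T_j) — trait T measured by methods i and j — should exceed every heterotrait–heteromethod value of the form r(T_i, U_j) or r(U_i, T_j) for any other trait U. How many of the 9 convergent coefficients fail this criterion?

Convergent coefficients and their comparison sets:
WM (methods 1·2): 0.43 vs {0.51, 0.24, 0.34, 0.36} → fail.
WM (methods 1·3): 0.53 vs {0.46, 0.30, 0.33, 0.36} → pass.
WM (methods 2·3): 0.36 vs {0.38, 0.47, 0.30, 0.31} → fail.
SR (methods 1·2): 0.42 vs {0.24, 0.51, 0.24, 0.48} → fail.
SR (methods 1·3): 0.37 vs {0.30, 0.46, 0.30, 0.36} → fail.
SR (methods 2·3): 0.57 vs {0.47, 0.38, 0.40, 0.24} → pass.
TI (methods 1·2): 0.45 vs {0.36, 0.34, 0.48, 0.24} → fail.
TI (methods 1·3): 0.48 vs {0.36, 0.33, 0.36, 0.30} → pass.
TI (methods 2·3): 0.38 vs {0.31, 0.30, 0.24, 0.40} → fail.
6 of 9 fail.

6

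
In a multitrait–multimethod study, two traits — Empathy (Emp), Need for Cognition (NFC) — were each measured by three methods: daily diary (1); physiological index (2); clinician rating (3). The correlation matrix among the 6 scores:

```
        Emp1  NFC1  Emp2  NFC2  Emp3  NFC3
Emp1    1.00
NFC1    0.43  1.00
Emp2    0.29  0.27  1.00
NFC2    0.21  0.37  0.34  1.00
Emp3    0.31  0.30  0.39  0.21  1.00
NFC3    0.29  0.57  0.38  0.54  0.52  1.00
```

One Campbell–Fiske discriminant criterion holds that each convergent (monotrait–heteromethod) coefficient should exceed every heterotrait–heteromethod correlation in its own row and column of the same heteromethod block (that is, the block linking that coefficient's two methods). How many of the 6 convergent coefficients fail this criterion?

Each convergent coefficient versus the relevant comparison correlations:
Emp (methods 1·2): 0.29 vs {0.21, 0.27} → pass.
Emp (methods 1·3): 0.31 vs {0.29, 0.30} → pass.
Emp (methods 2·3): 0.39 vs {0.38, 0.21} → pass.
NFC (methods 1·2): 0.37 vs {0.27, 0.21} → pass.
NFC (methods 1·3): 0.57 vs {0.30, 0.29} → pass.
NFC (methods 2·3): 0.54 vs {0.21, 0.38} → pass.
0 of 6 fail.

0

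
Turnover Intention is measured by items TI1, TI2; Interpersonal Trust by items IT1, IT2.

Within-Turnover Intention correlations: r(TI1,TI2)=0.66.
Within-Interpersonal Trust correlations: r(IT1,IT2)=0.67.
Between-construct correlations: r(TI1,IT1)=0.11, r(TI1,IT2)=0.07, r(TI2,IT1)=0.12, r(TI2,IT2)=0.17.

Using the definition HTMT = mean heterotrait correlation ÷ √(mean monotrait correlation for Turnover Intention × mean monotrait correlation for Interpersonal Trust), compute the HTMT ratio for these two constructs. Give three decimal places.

0.177

Mean heterotrait r = 0.47/4 = 0.1175.
Mean within-TI = 0.66/1 = 0.6600; mean within-IT = 0.67/1 = 0.6700.
Geometric mean = √(0.6600 × 0.6700) = 0.6650.
HTMT = 0.1175 / 0.6650 = 0.177.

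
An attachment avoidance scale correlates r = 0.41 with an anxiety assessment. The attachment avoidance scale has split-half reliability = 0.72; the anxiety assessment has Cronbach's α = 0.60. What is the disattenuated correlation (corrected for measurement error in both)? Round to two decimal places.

r_true = r_obs / √(r_xx · r_yy) = 0.41 / √(0.72 × 0.60) = 0.41 / √0.4320 = 0.41 / 0.6573 ≈ 0.62.

0.62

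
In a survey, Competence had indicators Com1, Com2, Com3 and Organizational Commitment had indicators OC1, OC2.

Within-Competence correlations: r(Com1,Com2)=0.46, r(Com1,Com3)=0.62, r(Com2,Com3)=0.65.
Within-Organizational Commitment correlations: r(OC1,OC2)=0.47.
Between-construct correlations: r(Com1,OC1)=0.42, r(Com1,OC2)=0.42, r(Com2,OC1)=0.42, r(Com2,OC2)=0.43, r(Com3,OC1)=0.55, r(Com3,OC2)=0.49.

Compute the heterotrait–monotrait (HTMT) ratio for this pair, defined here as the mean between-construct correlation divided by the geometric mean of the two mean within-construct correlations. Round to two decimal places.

Between-construct mean = 2.73/6 = 0.4550.
Mean within-Com = 1.73/3 = 0.5767; mean within-OC = 0.47/1 = 0.4700.
Geometric mean = √(0.5767 × 0.4700) = 0.5206.
HTMT = 0.4550 / 0.5206 = 0.87.

0.87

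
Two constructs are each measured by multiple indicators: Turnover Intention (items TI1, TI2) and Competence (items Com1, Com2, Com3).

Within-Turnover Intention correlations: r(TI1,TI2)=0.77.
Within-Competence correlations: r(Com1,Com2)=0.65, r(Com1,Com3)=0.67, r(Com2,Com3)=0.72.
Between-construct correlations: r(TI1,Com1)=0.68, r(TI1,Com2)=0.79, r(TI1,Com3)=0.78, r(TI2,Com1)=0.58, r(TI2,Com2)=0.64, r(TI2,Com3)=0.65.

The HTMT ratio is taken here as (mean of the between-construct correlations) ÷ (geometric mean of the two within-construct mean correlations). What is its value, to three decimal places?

Mean between = 4.12/6 = 0.6867.
Mean within-TI = 0.77/1 = 0.7700; mean within-Com = 2.04/3 = 0.6800.
Geometric mean = √(0.7700 × 0.6800) = 0.7236.
HTMT = 0.6867 / 0.7236 = 0.949.

0.949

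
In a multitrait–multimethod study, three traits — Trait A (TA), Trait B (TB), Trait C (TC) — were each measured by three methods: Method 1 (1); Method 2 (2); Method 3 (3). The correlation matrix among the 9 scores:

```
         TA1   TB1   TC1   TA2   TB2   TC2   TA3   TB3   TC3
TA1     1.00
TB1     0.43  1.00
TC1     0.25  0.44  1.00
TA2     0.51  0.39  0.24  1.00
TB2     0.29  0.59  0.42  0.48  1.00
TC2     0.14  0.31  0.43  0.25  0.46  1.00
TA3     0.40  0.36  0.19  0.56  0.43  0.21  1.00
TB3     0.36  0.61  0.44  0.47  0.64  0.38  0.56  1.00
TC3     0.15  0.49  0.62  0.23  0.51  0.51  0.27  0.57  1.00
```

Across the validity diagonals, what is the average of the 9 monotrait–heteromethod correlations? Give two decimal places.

Convergent values: 0.51, 0.40, 0.56, 0.59, 0.61, 0.64, 0.43, 0.62, 0.51; mean = 4.87/9 = 0.54.

0.54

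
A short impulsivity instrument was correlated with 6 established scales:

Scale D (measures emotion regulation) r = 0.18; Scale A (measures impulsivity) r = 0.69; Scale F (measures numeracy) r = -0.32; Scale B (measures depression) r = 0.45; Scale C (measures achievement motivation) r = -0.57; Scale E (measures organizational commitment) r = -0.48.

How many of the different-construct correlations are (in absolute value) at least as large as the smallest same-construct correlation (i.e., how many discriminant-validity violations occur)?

0

Convergent (same construct = impulsivity): Scale A.
Smallest convergent = 0.69. Discriminant |r|: 0.18, 0.32, 0.45, 0.57, 0.48; count ≥ 0.69 → 0.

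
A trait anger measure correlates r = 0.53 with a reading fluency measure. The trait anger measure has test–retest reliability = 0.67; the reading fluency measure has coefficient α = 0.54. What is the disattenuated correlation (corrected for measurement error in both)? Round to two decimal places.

0.88

r_true = r_obs / √(r_xx · r_yy) = 0.53 / √(0.67 × 0.54) = 0.53 / √0.3618 = 0.53 / 0.6015 ≈ 0.88.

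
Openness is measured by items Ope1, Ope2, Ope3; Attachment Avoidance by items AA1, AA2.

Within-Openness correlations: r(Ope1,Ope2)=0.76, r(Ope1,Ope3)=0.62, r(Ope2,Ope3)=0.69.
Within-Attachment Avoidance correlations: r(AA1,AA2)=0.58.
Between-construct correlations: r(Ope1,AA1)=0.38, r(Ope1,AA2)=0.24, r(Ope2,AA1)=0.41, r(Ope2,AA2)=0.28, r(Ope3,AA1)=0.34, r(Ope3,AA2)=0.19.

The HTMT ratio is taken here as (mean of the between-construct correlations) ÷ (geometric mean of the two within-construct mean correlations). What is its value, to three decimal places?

0.485

Between-construct mean = 1.84/6 = 0.3067.
Mean within-Ope = 2.07/3 = 0.6900; mean within-AA = 0.58/1 = 0.5800.
Geometric mean = √(0.6900 × 0.5800) = 0.6326.
HTMT = 0.3067 / 0.6326 = 0.485.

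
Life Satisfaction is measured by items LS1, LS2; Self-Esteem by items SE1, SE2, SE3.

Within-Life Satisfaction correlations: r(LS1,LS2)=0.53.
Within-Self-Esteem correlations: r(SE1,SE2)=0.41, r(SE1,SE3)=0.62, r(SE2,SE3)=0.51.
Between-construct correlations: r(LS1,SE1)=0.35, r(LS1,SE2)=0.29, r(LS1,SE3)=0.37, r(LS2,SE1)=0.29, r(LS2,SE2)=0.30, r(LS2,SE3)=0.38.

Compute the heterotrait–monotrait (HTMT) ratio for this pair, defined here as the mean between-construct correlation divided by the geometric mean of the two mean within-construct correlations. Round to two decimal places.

Between-construct mean = 1.98/6 = 0.3300.
Mean within-LS = 0.53/1 = 0.5300; mean within-SE = 1.54/3 = 0.5133.
Geometric mean = √(0.5300 × 0.5133) = 0.5216.
HTMT = 0.3300 / 0.5216 = 0.63.

0.63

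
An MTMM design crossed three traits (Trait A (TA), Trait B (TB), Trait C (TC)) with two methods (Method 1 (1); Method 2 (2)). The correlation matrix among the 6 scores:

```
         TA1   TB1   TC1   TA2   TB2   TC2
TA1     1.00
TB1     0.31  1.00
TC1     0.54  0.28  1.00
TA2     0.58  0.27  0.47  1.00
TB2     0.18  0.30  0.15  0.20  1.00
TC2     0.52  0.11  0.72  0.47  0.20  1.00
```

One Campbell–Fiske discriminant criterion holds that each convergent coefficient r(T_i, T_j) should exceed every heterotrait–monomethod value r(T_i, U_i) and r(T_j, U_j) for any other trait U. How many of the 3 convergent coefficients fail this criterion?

1

Convergent coefficients and their comparison sets:
TA (methods 1·2): 0.58 vs {0.31, 0.20, 0.54, 0.47} → pass.
TB (methods 1·2): 0.30 vs {0.31, 0.20, 0.28, 0.20} → fail.
TC (methods 1·2): 0.72 vs {0.54, 0.47, 0.28, 0.20} → pass.
1 of 3 fail.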